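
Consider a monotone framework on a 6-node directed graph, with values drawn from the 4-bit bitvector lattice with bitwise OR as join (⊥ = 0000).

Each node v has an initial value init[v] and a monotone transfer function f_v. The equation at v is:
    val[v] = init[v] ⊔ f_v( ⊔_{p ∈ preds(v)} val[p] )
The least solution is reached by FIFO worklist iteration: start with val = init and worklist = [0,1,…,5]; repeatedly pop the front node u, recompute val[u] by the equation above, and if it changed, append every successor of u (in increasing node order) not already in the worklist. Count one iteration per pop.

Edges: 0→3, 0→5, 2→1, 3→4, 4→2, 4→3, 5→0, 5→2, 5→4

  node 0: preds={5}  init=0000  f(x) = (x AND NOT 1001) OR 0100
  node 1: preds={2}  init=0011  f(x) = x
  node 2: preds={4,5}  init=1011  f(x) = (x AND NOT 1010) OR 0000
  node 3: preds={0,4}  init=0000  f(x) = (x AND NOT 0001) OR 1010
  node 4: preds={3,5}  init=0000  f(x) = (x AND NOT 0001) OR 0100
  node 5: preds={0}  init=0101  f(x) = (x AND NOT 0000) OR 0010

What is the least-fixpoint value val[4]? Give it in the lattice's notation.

Trace (13 dequeues):
  [1] u=0 | in 0101 | out 0100 | prev 0000 | push {}
  [2] u=1 | in 1011 | out 1011 | prev 0011 | push {}
  [3] u=2 | in 0101 | out 1111 | prev 1011 | push {1}
  [4] u=3 | in 0100 | out 1110 | prev 0000 | push {}
  [5] u=4 | in 1111 | out 1110 | prev 0000 | push {2,3}
  [6] u=5 | in 0100 | out 0111 | prev 0101 | push {0,4}
  [7] u=1 | in 1111 | out 1111 | prev 1011 | push {}
  [8] u=2 | in 1111 | out 1111 | ==
  [9] u=3 | in 1110 | out 1110 | ==
  [10] u=0 | in 0111 | out 0110 | prev 0100 | push {3,5}
  [11] u=4 | in 1111 | out 1110 | ==
  [12] u=3 | in 1110 | out 1110 | ==
  [13] u=5 | in 0110 | out 0111 | ==

Converged values:
  [0] 0110
  [1] 1111
  [2] 1111
  [3] 1110
  [4] 1110
  [5] 0111

1110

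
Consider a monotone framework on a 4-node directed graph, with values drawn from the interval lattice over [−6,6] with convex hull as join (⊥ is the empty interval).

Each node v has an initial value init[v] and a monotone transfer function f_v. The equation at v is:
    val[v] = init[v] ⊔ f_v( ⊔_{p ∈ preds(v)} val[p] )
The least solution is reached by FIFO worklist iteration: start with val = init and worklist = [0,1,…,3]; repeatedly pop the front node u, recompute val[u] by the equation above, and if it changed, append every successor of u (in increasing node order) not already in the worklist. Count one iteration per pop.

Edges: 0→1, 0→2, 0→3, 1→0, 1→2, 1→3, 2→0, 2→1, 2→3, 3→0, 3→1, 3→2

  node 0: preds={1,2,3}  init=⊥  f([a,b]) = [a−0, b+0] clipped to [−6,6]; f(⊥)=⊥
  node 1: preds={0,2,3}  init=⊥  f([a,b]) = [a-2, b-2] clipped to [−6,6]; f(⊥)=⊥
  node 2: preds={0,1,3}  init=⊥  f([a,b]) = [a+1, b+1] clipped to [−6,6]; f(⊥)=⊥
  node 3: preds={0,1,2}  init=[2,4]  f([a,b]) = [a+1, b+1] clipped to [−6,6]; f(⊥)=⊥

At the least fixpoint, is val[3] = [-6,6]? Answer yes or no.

no

Trace (20 dequeues):
  [1] u=0 | in [2,4] | out [2,4] | prev ⊥ | push {}
  [2] u=1 | in [2,4] | out [0,2] | prev ⊥ | push {0}
  [3] u=2 | in [0,4] | out [1,5] | prev ⊥ | push {1}
  [4] u=3 | in [0,5] | out [1,6] | prev [2,4] | push {2}
  [5] u=0 | in [0,6] | out [0,6] | prev [2,4] | push {3}
  [6] u=1 | in [0,6] | out [-2,4] | prev [0,2] | push {0}
  [7] u=2 | in [-2,6] | out [-1,6] | prev [1,5] | push {1}
  [8] u=3 | in [-2,6] | out [-1,6] | prev [1,6] | push {2}
  [9] u=0 | in [-2,6] | out [-2,6] | prev [0,6] | push {3}
  [10] u=1 | in [-2,6] | out [-4,4] | prev [-2,4] | push {0}
  [11] u=2 | in [-4,6] | out [-3,6] | prev [-1,6] | push {1}
  [12] u=3 | in [-4,6] | out [-3,6] | prev [-1,6] | push {2}
  [13] u=0 | in [-4,6] | out [-4,6] | prev [-2,6] | push {3}
  [14] u=1 | in [-4,6] | out [-6,4] | prev [-4,4] | push {0}
  [15] u=2 | in [-6,6] | out [-5,6] | prev [-3,6] | push {1}
  [16] u=3 | in [-6,6] | out [-5,6] | prev [-3,6] | push {2}
  [17] u=0 | in [-6,6] | out [-6,6] | prev [-4,6] | push {3}
  [18] u=1 | in [-6,6] | out [-6,4] | ==
  [19] u=2 | in [-6,6] | out [-5,6] | ==
  [20] u=3 | in [-6,6] | out [-5,6] | ==

Converged values:
  [0] [-6,6]
  [1] [-6,4]
  [2] [-5,6]
  [3] [-5,6]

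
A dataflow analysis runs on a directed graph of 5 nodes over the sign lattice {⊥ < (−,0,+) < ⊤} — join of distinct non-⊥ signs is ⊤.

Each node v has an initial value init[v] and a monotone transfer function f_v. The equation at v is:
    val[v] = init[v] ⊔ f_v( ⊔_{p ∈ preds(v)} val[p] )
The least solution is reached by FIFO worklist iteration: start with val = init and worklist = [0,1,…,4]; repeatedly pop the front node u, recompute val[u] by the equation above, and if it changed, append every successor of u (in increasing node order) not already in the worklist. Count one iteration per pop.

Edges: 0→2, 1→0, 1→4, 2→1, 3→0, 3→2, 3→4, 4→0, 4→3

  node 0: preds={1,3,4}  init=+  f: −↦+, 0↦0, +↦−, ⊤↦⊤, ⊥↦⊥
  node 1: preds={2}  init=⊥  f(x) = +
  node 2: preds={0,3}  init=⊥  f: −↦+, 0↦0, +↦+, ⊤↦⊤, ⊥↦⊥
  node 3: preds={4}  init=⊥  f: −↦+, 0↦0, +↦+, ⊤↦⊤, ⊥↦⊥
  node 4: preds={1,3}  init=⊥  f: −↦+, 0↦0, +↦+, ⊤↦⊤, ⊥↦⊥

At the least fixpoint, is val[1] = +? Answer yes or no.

yes

Iteration log — 12 steps:
  step 1. node 0  ⊔preds=⊥  new=+  stable
  step 2. node 1  ⊔preds=⊥  new=+  old=⊥  +wl: 0
  step 3. node 2  ⊔preds=+  new=+  old=⊥  +wl: 1
  step 4. node 3  ⊔preds=⊥  new=⊥  stable
  step 5. node 4  ⊔preds=+  new=+  old=⊥  +wl: 3
  step 6. node 0  ⊔preds=+  new=⊤  old=+  +wl: 2
  step 7. node 1  ⊔preds=+  new=+  stable
  step 8. node 3  ⊔preds=+  new=+  old=⊥  +wl: 0,4
  step 9. node 2  ⊔preds=⊤  new=⊤  old=+  +wl: 1
  step 10. node 0  ⊔preds=+  new=⊤  stable
  step 11. node 4  ⊔preds=+  new=+  stable
  step 12. node 1  ⊔preds=⊤  new=+  stable

Least fixpoint reached:
  node 0: ⊤
  node 1: +
  node 2: ⊤
  node 3: +
  node 4: +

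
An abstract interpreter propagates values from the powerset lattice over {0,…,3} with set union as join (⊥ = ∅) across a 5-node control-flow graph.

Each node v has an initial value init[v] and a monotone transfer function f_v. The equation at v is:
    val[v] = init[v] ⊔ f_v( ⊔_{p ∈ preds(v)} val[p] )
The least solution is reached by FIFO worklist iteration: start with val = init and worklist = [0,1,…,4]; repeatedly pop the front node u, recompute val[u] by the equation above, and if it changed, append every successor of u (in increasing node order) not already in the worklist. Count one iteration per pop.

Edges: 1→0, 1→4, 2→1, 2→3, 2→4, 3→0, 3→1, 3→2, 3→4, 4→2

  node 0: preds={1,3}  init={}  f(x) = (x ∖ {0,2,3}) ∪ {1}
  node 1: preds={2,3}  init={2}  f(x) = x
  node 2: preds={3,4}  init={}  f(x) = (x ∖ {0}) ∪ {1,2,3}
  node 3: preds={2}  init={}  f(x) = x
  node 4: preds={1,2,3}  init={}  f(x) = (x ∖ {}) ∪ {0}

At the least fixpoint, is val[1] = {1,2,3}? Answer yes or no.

Worklist (9 pops):
  #1 pop 0: in={2} → {1} (was {}); enqueue []
  #2 pop 1: in={} → {2} (no change)
  #3 pop 2: in={} → {1,2,3} (was {}); enqueue [1]
  #4 pop 3: in={1,2,3} → {1,2,3} (was {}); enqueue [0,2]
  #5 pop 4: in={1,2,3} → {0,1,2,3} (was {}); enqueue []
  #6 pop 1: in={1,2,3} → {1,2,3} (was {2}); enqueue [4]
  #7 pop 0: in={1,2,3} → {1} (no change)
  #8 pop 2: in={0,1,2,3} → {1,2,3} (no change)
  #9 pop 4: in={1,2,3} → {0,1,2,3} (no change)

Fixpoint:
  val[0] = {1}
  val[1] = {1,2,3}
  val[2] = {1,2,3}
  val[3] = {1,2,3}
  val[4] = {0,1,2,3}

yes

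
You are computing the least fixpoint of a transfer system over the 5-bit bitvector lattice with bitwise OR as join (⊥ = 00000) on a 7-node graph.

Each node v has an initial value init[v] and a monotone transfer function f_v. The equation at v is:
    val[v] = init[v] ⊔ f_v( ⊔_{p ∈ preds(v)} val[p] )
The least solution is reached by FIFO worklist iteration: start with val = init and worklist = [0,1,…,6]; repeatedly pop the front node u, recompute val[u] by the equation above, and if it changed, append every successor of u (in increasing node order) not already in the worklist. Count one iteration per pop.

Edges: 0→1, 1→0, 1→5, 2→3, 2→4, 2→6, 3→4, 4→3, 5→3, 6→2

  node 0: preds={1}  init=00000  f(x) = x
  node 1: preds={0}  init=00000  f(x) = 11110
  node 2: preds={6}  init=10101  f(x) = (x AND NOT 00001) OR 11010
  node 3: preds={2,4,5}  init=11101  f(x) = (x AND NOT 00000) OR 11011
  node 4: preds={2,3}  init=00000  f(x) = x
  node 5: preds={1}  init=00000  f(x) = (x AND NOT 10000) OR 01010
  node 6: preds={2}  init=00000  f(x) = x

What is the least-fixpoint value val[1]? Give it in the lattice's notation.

Worklist (11 pops):
  #1 pop 0: in=00000 → 00000 (no change)
  #2 pop 1: in=00000 → 11110 (was 00000); enqueue [0]
  #3 pop 2: in=00000 → 11111 (was 10101); enqueue []
  #4 pop 3: in=11111 → 11111 (was 11101); enqueue []
  #5 pop 4: in=11111 → 11111 (was 00000); enqueue [3]
  #6 pop 5: in=11110 → 01110 (was 00000); enqueue []
  #7 pop 6: in=11111 → 11111 (was 00000); enqueue [2]
  #8 pop 0: in=11110 → 11110 (was 00000); enqueue [1]
  #9 pop 3: in=11111 → 11111 (no change)
  #10 pop 2: in=11111 → 11111 (no change)
  #11 pop 1: in=11110 → 11110 (no change)

Fixpoint:
  val[0] = 11110
  val[1] = 11110
  val[2] = 11111
  val[3] = 11111
  val[4] = 11111
  val[5] = 01110
  val[6] = 11111

11110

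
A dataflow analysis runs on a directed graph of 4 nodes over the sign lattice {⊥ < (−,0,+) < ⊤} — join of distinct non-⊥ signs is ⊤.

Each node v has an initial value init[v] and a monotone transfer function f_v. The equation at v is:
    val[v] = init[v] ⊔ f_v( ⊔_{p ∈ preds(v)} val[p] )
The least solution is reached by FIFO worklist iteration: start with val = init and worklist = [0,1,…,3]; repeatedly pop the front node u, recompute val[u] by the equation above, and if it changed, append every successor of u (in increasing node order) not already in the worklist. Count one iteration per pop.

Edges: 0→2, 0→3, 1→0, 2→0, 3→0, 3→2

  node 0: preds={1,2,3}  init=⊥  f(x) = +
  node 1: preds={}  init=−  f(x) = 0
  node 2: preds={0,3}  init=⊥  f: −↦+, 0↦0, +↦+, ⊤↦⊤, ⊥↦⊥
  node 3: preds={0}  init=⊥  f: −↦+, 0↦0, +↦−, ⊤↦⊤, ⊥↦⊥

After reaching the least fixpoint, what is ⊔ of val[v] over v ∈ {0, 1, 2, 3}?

⊤

Trace (7 dequeues):
  [1] u=0 | in − | out + | prev ⊥ | push {}
  [2] u=1 | in ⊥ | out ⊤ | prev − | push {0}
  [3] u=2 | in + | out + | prev ⊥ | push {}
  [4] u=3 | in + | out − | prev ⊥ | push {2}
  [5] u=0 | in ⊤ | out + | ==
  [6] u=2 | in ⊤ | out ⊤ | prev + | push {0}
  [7] u=0 | in ⊤ | out + | ==

Converged values:
  [0] +
  [1] ⊤
  [2] ⊤
  [3] −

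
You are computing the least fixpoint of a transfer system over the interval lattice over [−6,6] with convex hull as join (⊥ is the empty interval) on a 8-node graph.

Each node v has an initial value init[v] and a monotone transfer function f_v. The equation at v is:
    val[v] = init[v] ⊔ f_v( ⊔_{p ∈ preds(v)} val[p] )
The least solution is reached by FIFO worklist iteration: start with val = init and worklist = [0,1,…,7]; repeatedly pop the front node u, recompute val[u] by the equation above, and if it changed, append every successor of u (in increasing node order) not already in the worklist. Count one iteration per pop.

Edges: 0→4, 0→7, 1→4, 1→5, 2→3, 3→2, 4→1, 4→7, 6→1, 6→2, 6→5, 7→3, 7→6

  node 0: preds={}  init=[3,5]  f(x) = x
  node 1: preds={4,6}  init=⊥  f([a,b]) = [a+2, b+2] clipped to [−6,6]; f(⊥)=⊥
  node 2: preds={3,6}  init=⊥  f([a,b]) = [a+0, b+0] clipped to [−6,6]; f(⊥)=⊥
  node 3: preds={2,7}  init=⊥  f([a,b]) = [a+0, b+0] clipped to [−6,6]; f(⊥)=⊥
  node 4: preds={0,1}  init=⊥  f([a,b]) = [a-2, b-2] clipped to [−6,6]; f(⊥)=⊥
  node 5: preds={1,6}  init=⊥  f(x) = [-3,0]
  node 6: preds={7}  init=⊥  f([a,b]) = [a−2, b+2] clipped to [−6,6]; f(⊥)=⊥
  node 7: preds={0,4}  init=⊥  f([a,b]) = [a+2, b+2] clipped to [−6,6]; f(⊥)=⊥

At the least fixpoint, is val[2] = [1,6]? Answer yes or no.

Iteration log — 21 steps:
  step 1. node 0  ⊔preds=⊥  new=[3,5]  stable
  step 2. node 1  ⊔preds=⊥  new=⊥  stable
  step 3. node 2  ⊔preds=⊥  new=⊥  stable
  step 4. node 3  ⊔preds=⊥  new=⊥  stable
  step 5. node 4  ⊔preds=[3,5]  new=[1,3]  old=⊥  +wl: 1
  step 6. node 5  ⊔preds=⊥  new=[-3,0]  old=⊥  +wl: 
  step 7. node 6  ⊔preds=⊥  new=⊥  stable
  step 8. node 7  ⊔preds=[1,5]  new=[3,6]  old=⊥  +wl: 3,6
  step 9. node 1  ⊔preds=[1,3]  new=[3,5]  old=⊥  +wl: 4,5
  step 10. node 3  ⊔preds=[3,6]  new=[3,6]  old=⊥  +wl: 2
  step 11. node 6  ⊔preds=[3,6]  new=[1,6]  old=⊥  +wl: 1
  step 12. node 4  ⊔preds=[3,5]  new=[1,3]  stable
  step 13. node 5  ⊔preds=[1,6]  new=[-3,0]  stable
  step 14. node 2  ⊔preds=[1,6]  new=[1,6]  old=⊥  +wl: 3
  step 15. node 1  ⊔preds=[1,6]  new=[3,6]  old=[3,5]  +wl: 4,5
  step 16. node 3  ⊔preds=[1,6]  new=[1,6]  old=[3,6]  +wl: 2
  step 17. node 4  ⊔preds=[3,6]  new=[1,4]  old=[1,3]  +wl: 1,7
  step 18. node 5  ⊔preds=[1,6]  new=[-3,0]  stable
  step 19. node 2  ⊔preds=[1,6]  new=[1,6]  stable
  step 20. node 1  ⊔preds=[1,6]  new=[3,6]  stable
  step 21. node 7  ⊔preds=[1,5]  new=[3,6]  stable

Least fixpoint reached:
  node 0: [3,5]
  node 1: [3,6]
  node 2: [1,6]
  node 3: [1,6]
  node 4: [1,4]
  node 5: [-3,0]
  node 6: [1,6]
  node 7: [3,6]

yes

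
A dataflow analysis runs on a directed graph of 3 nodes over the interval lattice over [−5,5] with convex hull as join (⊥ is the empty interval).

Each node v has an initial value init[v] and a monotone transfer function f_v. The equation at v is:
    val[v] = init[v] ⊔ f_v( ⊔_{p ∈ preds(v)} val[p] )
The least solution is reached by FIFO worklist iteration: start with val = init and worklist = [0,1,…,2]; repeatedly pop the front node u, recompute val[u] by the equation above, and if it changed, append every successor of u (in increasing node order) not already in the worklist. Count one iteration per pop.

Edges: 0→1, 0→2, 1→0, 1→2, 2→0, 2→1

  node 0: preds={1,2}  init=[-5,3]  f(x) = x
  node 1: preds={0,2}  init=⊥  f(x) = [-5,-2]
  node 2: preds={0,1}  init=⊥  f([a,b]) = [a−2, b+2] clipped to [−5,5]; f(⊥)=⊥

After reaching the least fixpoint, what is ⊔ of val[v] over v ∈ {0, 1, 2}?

[-5,5]

Worklist (6 pops):
  #1 pop 0: in=⊥ → [-5,3] (no change)
  #2 pop 1: in=[-5,3] → [-5,-2] (was ⊥); enqueue [0]
  #3 pop 2: in=[-5,3] → [-5,5] (was ⊥); enqueue [1]
  #4 pop 0: in=[-5,5] → [-5,5] (was [-5,3]); enqueue [2]
  #5 pop 1: in=[-5,5] → [-5,-2] (no change)
  #6 pop 2: in=[-5,5] → [-5,5] (no change)

Fixpoint:
  val[0] = [-5,5]
  val[1] = [-5,-2]
  val[2] = [-5,5]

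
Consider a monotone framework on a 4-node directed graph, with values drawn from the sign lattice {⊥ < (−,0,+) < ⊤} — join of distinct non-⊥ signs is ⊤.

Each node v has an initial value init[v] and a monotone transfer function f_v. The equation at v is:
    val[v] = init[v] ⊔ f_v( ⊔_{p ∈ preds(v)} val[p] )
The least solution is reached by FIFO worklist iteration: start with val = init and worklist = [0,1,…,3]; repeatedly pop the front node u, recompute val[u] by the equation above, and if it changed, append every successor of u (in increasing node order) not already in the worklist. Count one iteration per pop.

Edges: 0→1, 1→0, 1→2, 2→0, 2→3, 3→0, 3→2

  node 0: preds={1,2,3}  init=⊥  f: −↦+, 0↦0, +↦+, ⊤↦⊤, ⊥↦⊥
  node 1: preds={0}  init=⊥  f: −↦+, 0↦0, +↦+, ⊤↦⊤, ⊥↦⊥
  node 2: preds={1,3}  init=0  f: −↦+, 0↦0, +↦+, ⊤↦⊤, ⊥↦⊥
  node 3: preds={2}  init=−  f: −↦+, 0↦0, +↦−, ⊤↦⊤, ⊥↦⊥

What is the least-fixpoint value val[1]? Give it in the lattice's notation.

⊤

Iteration log — 6 steps:
  step 1. node 0  ⊔preds=⊤  new=⊤  old=⊥  +wl: 
  step 2. node 1  ⊔preds=⊤  new=⊤  old=⊥  +wl: 0
  step 3. node 2  ⊔preds=⊤  new=⊤  old=0  +wl: 
  step 4. node 3  ⊔preds=⊤  new=⊤  old=−  +wl: 2
  step 5. node 0  ⊔preds=⊤  new=⊤  stable
  step 6. node 2  ⊔preds=⊤  new=⊤  stable

Least fixpoint reached:
  node 0: ⊤
  node 1: ⊤
  node 2: ⊤
  node 3: ⊤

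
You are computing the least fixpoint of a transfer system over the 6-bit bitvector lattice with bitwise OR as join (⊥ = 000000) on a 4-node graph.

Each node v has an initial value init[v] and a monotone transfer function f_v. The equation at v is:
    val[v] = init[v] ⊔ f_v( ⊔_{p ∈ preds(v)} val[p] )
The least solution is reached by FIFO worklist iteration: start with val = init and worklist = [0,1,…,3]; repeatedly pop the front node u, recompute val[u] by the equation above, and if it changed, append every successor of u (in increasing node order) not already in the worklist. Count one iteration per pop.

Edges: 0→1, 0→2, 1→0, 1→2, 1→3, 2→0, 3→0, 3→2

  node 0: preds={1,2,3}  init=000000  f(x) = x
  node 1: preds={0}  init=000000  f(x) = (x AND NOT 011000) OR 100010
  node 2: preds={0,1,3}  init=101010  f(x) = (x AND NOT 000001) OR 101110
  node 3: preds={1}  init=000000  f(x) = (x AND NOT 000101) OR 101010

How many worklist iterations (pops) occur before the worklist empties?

10

Trace (10 dequeues):
  [1] u=0 | in 101010 | out 101010 | prev 000000 | push {}
  [2] u=1 | in 101010 | out 100010 | prev 000000 | push {0}
  [3] u=2 | in 101010 | out 101110 | prev 101010 | push {}
  [4] u=3 | in 100010 | out 101010 | prev 000000 | push {2}
  [5] u=0 | in 101110 | out 101110 | prev 101010 | push {1}
  [6] u=2 | in 101110 | out 101110 | ==
  [7] u=1 | in 101110 | out 100110 | prev 100010 | push {0,2,3}
  [8] u=0 | in 101110 | out 101110 | ==
  [9] u=2 | in 101110 | out 101110 | ==
  [10] u=3 | in 100110 | out 101010 | ==

Converged values:
  [0] 101110
  [1] 100110
  [2] 101110
  [3] 101010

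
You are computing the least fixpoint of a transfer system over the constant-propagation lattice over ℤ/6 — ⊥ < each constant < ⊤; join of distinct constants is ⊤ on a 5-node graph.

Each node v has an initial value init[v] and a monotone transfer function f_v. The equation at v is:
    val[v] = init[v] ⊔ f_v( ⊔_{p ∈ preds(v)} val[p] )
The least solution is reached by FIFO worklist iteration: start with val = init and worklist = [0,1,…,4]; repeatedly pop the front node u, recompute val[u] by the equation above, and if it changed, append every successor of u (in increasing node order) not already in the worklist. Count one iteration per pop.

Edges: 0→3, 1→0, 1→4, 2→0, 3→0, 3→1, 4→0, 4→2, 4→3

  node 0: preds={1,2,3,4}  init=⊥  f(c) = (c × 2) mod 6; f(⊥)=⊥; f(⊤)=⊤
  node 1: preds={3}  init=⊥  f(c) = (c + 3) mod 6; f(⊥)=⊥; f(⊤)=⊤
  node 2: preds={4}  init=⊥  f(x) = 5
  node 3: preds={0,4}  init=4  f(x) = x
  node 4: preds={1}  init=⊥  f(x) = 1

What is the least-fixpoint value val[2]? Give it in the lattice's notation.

Iteration log — 11 steps:
  step 1. node 0  ⊔preds=4  new=2  old=⊥  +wl: 
  step 2. node 1  ⊔preds=4  new=1  old=⊥  +wl: 0
  step 3. node 2  ⊔preds=⊥  new=5  old=⊥  +wl: 
  step 4. node 3  ⊔preds=2  new=⊤  old=4  +wl: 1
  step 5. node 4  ⊔preds=1  new=1  old=⊥  +wl: 2,3
  step 6. node 0  ⊔preds=⊤  new=⊤  old=2  +wl: 
  step 7. node 1  ⊔preds=⊤  new=⊤  old=1  +wl: 0,4
  step 8. node 2  ⊔preds=1  new=5  stable
  step 9. node 3  ⊔preds=⊤  new=⊤  stable
  step 10. node 0  ⊔preds=⊤  new=⊤  stable
  step 11. node 4  ⊔preds=⊤  new=1  stable

Least fixpoint reached:
  node 0: ⊤
  node 1: ⊤
  node 2: 5
  node 3: ⊤
  node 4: 1

5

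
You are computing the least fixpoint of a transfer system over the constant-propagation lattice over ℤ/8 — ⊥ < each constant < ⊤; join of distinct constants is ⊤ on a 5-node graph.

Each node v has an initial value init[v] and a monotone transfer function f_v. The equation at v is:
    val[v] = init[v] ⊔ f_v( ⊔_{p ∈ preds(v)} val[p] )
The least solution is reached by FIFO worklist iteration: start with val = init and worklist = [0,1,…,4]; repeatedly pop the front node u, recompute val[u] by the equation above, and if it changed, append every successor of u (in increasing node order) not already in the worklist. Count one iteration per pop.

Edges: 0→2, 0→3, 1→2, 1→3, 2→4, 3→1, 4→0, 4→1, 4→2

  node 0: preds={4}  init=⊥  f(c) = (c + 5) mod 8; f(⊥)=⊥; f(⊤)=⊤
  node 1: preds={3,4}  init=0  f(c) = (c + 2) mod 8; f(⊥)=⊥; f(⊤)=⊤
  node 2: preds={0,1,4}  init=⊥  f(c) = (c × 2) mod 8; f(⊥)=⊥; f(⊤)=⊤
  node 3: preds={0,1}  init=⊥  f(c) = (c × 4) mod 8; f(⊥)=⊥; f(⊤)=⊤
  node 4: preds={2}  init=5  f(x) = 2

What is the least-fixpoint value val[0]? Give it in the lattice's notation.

⊤

Iteration log — 9 steps:
  step 1. node 0  ⊔preds=5  new=2  old=⊥  +wl: 
  step 2. node 1  ⊔preds=5  new=⊤  old=0  +wl: 
  step 3. node 2  ⊔preds=⊤  new=⊤  old=⊥  +wl: 
  step 4. node 3  ⊔preds=⊤  new=⊤  old=⊥  +wl: 1
  step 5. node 4  ⊔preds=⊤  new=⊤  old=5  +wl: 0,2
  step 6. node 1  ⊔preds=⊤  new=⊤  stable
  step 7. node 0  ⊔preds=⊤  new=⊤  old=2  +wl: 3
  step 8. node 2  ⊔preds=⊤  new=⊤  stable
  step 9. node 3  ⊔preds=⊤  new=⊤  stable

Least fixpoint reached:
  node 0: ⊤
  node 1: ⊤
  node 2: ⊤
  node 3: ⊤
  node 4: ⊤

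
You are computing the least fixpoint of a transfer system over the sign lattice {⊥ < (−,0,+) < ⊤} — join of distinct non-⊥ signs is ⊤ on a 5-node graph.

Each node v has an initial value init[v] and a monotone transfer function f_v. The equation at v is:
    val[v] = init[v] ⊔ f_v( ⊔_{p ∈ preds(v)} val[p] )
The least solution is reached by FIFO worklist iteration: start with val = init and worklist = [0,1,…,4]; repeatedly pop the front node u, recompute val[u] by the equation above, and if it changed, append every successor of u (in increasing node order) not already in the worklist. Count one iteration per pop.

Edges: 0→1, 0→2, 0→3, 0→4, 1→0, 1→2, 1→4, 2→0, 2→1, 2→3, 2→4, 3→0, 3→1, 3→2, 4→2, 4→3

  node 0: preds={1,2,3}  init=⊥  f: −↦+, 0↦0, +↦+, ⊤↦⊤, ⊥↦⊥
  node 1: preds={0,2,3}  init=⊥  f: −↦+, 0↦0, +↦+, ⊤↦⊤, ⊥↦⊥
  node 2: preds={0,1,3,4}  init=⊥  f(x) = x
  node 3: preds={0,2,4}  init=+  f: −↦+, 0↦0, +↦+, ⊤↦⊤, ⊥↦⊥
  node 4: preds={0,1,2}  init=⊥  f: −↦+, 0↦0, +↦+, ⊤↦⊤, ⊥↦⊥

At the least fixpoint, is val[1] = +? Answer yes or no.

yes

Trace (9 dequeues):
  [1] u=0 | in + | out + | prev ⊥ | push {}
  [2] u=1 | in + | out + | prev ⊥ | push {0}
  [3] u=2 | in + | out + | prev ⊥ | push {1}
  [4] u=3 | in + | out + | ==
  [5] u=4 | in + | out + | prev ⊥ | push {2,3}
  [6] u=0 | in + | out + | ==
  [7] u=1 | in + | out + | ==
  [8] u=2 | in + | out + | ==
  [9] u=3 | in + | out + | ==

Converged values:
  [0] +
  [1] +
  [2] +
  [3] +
  [4] +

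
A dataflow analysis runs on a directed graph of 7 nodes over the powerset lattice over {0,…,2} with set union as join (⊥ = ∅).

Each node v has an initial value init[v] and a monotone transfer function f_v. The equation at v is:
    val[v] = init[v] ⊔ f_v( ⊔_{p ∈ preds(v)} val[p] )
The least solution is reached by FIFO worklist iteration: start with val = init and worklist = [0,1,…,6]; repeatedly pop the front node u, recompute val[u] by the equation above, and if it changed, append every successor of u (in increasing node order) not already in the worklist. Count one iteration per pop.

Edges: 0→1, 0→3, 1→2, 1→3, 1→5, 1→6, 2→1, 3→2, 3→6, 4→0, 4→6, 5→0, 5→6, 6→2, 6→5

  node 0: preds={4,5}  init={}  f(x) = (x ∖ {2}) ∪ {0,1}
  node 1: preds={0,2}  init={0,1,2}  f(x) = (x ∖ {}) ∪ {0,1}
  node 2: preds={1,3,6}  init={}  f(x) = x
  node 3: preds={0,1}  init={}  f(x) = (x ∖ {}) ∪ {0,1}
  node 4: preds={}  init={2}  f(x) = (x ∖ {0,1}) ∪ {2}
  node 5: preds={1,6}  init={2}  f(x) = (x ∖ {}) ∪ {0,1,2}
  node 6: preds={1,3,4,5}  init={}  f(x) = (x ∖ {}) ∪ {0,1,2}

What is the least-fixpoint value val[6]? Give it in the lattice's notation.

Worklist (11 pops):
  #1 pop 0: in={2} → {0,1} (was {}); enqueue []
  #2 pop 1: in={0,1} → {0,1,2} (no change)
  #3 pop 2: in={0,1,2} → {0,1,2} (was {}); enqueue [1]
  #4 pop 3: in={0,1,2} → {0,1,2} (was {}); enqueue [2]
  #5 pop 4: in={} → {2} (no change)
  #6 pop 5: in={0,1,2} → {0,1,2} (was {2}); enqueue [0]
  #7 pop 6: in={0,1,2} → {0,1,2} (was {}); enqueue [5]
  #8 pop 1: in={0,1,2} → {0,1,2} (no change)
  #9 pop 2: in={0,1,2} → {0,1,2} (no change)
  #10 pop 0: in={0,1,2} → {0,1} (no change)
  #11 pop 5: in={0,1,2} → {0,1,2} (no change)

Fixpoint:
  val[0] = {0,1}
  val[1] = {0,1,2}
  val[2] = {0,1,2}
  val[3] = {0,1,2}
  val[4] = {2}
  val[5] = {0,1,2}
  val[6] = {0,1,2}

{0,1,2}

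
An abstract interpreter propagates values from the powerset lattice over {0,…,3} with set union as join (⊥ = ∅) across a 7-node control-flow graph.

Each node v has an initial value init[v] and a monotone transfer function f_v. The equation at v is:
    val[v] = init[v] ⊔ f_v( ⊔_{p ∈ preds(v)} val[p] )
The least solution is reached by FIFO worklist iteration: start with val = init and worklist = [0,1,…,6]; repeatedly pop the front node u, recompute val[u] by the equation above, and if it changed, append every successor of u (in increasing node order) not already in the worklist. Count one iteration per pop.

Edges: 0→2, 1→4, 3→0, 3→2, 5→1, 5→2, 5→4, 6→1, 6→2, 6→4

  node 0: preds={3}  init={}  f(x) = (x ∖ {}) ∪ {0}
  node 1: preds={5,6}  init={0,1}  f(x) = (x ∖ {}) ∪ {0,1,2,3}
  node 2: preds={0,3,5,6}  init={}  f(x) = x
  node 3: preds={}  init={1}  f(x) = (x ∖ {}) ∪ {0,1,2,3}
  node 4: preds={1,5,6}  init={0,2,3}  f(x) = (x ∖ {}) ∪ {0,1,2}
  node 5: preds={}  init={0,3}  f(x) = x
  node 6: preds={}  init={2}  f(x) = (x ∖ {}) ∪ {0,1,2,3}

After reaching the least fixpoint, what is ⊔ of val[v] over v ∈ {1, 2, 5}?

{0,1,2,3}

Iteration log — 11 steps:
  step 1. node 0  ⊔preds={1}  new={0,1}  old={}  +wl: 
  step 2. node 1  ⊔preds={0,2,3}  new={0,1,2,3}  old={0,1}  +wl: 
  step 3. node 2  ⊔preds={0,1,2,3}  new={0,1,2,3}  old={}  +wl: 
  step 4. node 3  ⊔preds={}  new={0,1,2,3}  old={1}  +wl: 0,2
  step 5. node 4  ⊔preds={0,1,2,3}  new={0,1,2,3}  old={0,2,3}  +wl: 
  step 6. node 5  ⊔preds={}  new={0,3}  stable
  step 7. node 6  ⊔preds={}  new={0,1,2,3}  old={2}  +wl: 1,4
  step 8. node 0  ⊔preds={0,1,2,3}  new={0,1,2,3}  old={0,1}  +wl: 
  step 9. node 2  ⊔preds={0,1,2,3}  new={0,1,2,3}  stable
  step 10. node 1  ⊔preds={0,1,2,3}  new={0,1,2,3}  stable
  step 11. node 4  ⊔preds={0,1,2,3}  new={0,1,2,3}  stable

Least fixpoint reached:
  node 0: {0,1,2,3}
  node 1: {0,1,2,3}
  node 2: {0,1,2,3}
  node 3: {0,1,2,3}
  node 4: {0,1,2,3}
  node 5: {0,3}
  node 6: {0,1,2,3}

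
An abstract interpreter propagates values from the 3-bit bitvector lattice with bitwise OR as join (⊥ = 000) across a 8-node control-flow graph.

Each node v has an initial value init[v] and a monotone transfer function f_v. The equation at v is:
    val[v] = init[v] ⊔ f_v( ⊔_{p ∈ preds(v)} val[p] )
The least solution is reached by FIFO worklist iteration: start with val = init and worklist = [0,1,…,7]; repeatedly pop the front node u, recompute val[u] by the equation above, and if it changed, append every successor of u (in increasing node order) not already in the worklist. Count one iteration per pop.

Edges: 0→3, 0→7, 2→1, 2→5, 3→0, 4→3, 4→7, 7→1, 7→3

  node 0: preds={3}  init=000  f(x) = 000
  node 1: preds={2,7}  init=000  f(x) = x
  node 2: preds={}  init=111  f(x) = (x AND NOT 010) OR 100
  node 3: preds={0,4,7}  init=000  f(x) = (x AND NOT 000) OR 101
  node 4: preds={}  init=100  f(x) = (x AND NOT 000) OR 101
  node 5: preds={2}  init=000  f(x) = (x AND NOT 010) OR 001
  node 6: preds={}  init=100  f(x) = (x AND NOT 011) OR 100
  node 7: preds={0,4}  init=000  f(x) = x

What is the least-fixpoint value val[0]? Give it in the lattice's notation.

Worklist (11 pops):
  #1 pop 0: in=000 → 000 (no change)
  #2 pop 1: in=111 → 111 (was 000); enqueue []
  #3 pop 2: in=000 → 111 (no change)
  #4 pop 3: in=100 → 101 (was 000); enqueue [0]
  #5 pop 4: in=000 → 101 (was 100); enqueue [3]
  #6 pop 5: in=111 → 101 (was 000); enqueue []
  #7 pop 6: in=000 → 100 (no change)
  #8 pop 7: in=101 → 101 (was 000); enqueue [1]
  #9 pop 0: in=101 → 000 (no change)
  #10 pop 3: in=101 → 101 (no change)
  #11 pop 1: in=111 → 111 (no change)

Fixpoint:
  val[0] = 000
  val[1] = 111
  val[2] = 111
  val[3] = 101
  val[4] = 101
  val[5] = 101
  val[6] = 100
  val[7] = 101

000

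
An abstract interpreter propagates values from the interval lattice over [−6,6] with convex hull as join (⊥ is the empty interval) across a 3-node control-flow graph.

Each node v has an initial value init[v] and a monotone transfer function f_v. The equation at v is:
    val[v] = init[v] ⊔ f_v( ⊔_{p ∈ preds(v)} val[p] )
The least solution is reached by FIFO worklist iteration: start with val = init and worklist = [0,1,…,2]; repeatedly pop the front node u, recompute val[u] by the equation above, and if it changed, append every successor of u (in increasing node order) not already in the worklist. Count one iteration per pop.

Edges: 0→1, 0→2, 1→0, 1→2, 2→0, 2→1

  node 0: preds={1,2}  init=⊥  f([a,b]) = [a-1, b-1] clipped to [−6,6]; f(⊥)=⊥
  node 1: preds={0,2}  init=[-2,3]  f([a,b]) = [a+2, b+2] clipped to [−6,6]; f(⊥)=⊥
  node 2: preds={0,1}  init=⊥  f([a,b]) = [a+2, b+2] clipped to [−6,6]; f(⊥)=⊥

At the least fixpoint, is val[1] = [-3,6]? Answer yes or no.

Trace (7 dequeues):
  [1] u=0 | in [-2,3] | out [-3,2] | prev ⊥ | push {}
  [2] u=1 | in [-3,2] | out [-2,4] | prev [-2,3] | push {0}
  [3] u=2 | in [-3,4] | out [-1,6] | prev ⊥ | push {1}
  [4] u=0 | in [-2,6] | out [-3,5] | prev [-3,2] | push {2}
  [5] u=1 | in [-3,6] | out [-2,6] | prev [-2,4] | push {0}
  [6] u=2 | in [-3,6] | out [-1,6] | ==
  [7] u=0 | in [-2,6] | out [-3,5] | ==

Converged values:
  [0] [-3,5]
  [1] [-2,6]
  [2] [-1,6]

no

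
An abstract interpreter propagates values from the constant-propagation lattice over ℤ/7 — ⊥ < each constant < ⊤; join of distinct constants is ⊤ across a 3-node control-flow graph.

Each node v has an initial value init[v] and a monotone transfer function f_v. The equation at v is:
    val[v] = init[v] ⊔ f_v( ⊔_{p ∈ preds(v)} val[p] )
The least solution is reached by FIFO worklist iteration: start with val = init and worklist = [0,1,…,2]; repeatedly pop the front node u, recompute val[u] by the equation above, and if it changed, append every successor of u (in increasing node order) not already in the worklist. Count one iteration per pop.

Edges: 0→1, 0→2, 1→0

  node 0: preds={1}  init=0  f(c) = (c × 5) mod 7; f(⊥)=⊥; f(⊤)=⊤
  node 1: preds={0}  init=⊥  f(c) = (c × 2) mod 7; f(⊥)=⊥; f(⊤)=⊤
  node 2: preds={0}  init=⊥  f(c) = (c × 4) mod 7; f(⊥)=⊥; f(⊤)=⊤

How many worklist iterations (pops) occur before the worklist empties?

4

Worklist (4 pops):
  #1 pop 0: in=⊥ → 0 (no change)
  #2 pop 1: in=0 → 0 (was ⊥); enqueue [0]
  #3 pop 2: in=0 → 0 (was ⊥); enqueue []
  #4 pop 0: in=0 → 0 (no change)

Fixpoint:
  val[0] = 0
  val[1] = 0
  val[2] = 0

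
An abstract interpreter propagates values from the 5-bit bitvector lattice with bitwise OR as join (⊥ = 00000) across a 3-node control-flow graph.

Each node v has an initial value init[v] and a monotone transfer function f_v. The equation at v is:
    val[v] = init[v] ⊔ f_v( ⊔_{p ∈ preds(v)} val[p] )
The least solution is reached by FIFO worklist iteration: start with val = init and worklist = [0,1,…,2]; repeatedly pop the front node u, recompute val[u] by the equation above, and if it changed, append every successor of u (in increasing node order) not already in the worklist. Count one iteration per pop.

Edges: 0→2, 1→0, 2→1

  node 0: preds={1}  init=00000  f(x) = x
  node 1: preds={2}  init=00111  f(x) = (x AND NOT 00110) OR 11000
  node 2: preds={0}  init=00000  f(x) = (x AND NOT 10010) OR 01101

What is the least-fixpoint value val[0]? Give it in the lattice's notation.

Trace (6 dequeues):
  [1] u=0 | in 00111 | out 00111 | prev 00000 | push {}
  [2] u=1 | in 00000 | out 11111 | prev 00111 | push {0}
  [3] u=2 | in 00111 | out 01101 | prev 00000 | push {1}
  [4] u=0 | in 11111 | out 11111 | prev 00111 | push {2}
  [5] u=1 | in 01101 | out 11111 | ==
  [6] u=2 | in 11111 | out 01101 | ==

Converged values:
  [0] 11111
  [1] 11111
  [2] 01101

11111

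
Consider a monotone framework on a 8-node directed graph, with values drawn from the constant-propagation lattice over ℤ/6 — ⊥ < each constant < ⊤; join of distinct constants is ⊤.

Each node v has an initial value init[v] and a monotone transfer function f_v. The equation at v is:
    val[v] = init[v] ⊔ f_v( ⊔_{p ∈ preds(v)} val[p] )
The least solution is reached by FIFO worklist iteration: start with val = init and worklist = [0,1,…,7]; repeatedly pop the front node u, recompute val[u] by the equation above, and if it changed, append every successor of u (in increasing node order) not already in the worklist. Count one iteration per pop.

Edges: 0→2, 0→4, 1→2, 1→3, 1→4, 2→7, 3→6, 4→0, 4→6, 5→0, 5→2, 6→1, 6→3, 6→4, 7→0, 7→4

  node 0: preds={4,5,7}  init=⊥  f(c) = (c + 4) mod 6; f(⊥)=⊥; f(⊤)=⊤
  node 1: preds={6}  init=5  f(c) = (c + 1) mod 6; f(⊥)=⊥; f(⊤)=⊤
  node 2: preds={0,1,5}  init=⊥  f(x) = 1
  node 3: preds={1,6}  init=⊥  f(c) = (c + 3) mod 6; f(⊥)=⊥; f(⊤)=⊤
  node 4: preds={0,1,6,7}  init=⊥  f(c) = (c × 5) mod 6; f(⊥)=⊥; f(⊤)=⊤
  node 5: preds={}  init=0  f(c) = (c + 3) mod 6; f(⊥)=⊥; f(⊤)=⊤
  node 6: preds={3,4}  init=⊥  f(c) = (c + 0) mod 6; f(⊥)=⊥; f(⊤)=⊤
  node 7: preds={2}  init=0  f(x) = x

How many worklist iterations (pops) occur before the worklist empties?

14

Iteration log — 14 steps:
  step 1. node 0  ⊔preds=0  new=4  old=⊥  +wl: 
  step 2. node 1  ⊔preds=⊥  new=5  stable
  step 3. node 2  ⊔preds=⊤  new=1  old=⊥  +wl: 
  step 4. node 3  ⊔preds=5  new=2  old=⊥  +wl: 
  step 5. node 4  ⊔preds=⊤  new=⊤  old=⊥  +wl: 0
  step 6. node 5  ⊔preds=⊥  new=0  stable
  step 7. node 6  ⊔preds=⊤  new=⊤  old=⊥  +wl: 1,3,4
  step 8. node 7  ⊔preds=1  new=⊤  old=0  +wl: 
  step 9. node 0  ⊔preds=⊤  new=⊤  old=4  +wl: 2
  step 10. node 1  ⊔preds=⊤  new=⊤  old=5  +wl: 
  step 11. node 3  ⊔preds=⊤  new=⊤  old=2  +wl: 6
  step 12. node 4  ⊔preds=⊤  new=⊤  stable
  step 13. node 2  ⊔preds=⊤  new=1  stable
  step 14. node 6  ⊔preds=⊤  new=⊤  stable

Least fixpoint reached:
  node 0: ⊤
  node 1: ⊤
  node 2: 1
  node 3: ⊤
  node 4: ⊤
  node 5: 0
  node 6: ⊤
  node 7: ⊤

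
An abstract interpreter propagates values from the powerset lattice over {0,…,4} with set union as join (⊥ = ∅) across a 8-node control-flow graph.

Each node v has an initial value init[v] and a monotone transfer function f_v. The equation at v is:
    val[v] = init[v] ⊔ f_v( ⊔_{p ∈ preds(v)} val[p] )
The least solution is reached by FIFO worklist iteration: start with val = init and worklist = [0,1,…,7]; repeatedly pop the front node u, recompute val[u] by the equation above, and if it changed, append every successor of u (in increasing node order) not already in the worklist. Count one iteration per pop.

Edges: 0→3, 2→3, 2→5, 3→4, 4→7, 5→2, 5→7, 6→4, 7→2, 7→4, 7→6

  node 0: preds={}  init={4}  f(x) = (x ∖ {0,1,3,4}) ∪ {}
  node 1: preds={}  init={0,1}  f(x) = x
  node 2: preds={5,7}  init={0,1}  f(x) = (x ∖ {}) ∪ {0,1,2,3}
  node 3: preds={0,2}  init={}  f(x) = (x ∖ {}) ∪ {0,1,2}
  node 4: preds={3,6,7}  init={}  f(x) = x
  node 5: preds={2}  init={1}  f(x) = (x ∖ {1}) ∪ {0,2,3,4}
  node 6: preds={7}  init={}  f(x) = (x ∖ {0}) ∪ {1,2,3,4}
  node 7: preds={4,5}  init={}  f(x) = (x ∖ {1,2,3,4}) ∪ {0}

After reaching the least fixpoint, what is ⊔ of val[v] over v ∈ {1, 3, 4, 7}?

Iteration log — 13 steps:
  step 1. node 0  ⊔preds={}  new={4}  stable
  step 2. node 1  ⊔preds={}  new={0,1}  stable
  step 3. node 2  ⊔preds={1}  new={0,1,2,3}  old={0,1}  +wl: 
  step 4. node 3  ⊔preds={0,1,2,3,4}  new={0,1,2,3,4}  old={}  +wl: 
  step 5. node 4  ⊔preds={0,1,2,3,4}  new={0,1,2,3,4}  old={}  +wl: 
  step 6. node 5  ⊔preds={0,1,2,3}  new={0,1,2,3,4}  old={1}  +wl: 2
  step 7. node 6  ⊔preds={}  new={1,2,3,4}  old={}  +wl: 4
  step 8. node 7  ⊔preds={0,1,2,3,4}  new={0}  old={}  +wl: 6
  step 9. node 2  ⊔preds={0,1,2,3,4}  new={0,1,2,3,4}  old={0,1,2,3}  +wl: 3,5
  step 10. node 4  ⊔preds={0,1,2,3,4}  new={0,1,2,3,4}  stable
  step 11. node 6  ⊔preds={0}  new={1,2,3,4}  stable
  step 12. node 3  ⊔preds={0,1,2,3,4}  new={0,1,2,3,4}  stable
  step 13. node 5  ⊔preds={0,1,2,3,4}  new={0,1,2,3,4}  stable

Least fixpoint reached:
  node 0: {4}
  node 1: {0,1}
  node 2: {0,1,2,3,4}
  node 3: {0,1,2,3,4}
  node 4: {0,1,2,3,4}
  node 5: {0,1,2,3,4}
  node 6: {1,2,3,4}
  node 7: {0}

{0,1,2,3,4}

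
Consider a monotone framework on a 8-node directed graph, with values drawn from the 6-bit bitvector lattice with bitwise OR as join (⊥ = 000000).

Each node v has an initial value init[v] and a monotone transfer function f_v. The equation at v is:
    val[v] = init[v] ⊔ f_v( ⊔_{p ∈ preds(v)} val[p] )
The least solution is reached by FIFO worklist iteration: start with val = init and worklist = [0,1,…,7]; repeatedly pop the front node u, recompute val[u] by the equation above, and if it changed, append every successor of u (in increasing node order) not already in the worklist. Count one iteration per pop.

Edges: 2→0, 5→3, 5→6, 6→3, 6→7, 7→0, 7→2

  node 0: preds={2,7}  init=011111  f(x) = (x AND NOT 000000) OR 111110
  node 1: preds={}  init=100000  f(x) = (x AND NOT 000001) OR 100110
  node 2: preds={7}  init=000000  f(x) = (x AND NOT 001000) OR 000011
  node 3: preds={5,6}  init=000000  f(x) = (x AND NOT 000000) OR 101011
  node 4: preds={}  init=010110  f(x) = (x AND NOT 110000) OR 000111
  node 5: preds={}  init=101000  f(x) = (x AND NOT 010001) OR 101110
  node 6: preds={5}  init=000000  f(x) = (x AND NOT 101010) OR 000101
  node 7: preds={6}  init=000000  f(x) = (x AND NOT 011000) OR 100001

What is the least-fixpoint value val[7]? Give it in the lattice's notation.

Iteration log — 12 steps:
  step 1. node 0  ⊔preds=000000  new=111111  old=011111  +wl: 
  step 2. node 1  ⊔preds=000000  new=100110  old=100000  +wl: 
  step 3. node 2  ⊔preds=000000  new=000011  old=000000  +wl: 0
  step 4. node 3  ⊔preds=101000  new=101011  old=000000  +wl: 
  step 5. node 4  ⊔preds=000000  new=010111  old=010110  +wl: 
  step 6. node 5  ⊔preds=000000  new=101110  old=101000  +wl: 3
  step 7. node 6  ⊔preds=101110  new=000101  old=000000  +wl: 
  step 8. node 7  ⊔preds=000101  new=100101  old=000000  +wl: 2
  step 9. node 0  ⊔preds=100111  new=111111  stable
  step 10. node 3  ⊔preds=101111  new=101111  old=101011  +wl: 
  step 11. node 2  ⊔preds=100101  new=100111  old=000011  +wl: 0
  step 12. node 0  ⊔preds=100111  new=111111  stable

Least fixpoint reached:
  node 0: 111111
  node 1: 100110
  node 2: 100111
  node 3: 101111
  node 4: 010111
  node 5: 101110
  node 6: 000101
  node 7: 100101

100101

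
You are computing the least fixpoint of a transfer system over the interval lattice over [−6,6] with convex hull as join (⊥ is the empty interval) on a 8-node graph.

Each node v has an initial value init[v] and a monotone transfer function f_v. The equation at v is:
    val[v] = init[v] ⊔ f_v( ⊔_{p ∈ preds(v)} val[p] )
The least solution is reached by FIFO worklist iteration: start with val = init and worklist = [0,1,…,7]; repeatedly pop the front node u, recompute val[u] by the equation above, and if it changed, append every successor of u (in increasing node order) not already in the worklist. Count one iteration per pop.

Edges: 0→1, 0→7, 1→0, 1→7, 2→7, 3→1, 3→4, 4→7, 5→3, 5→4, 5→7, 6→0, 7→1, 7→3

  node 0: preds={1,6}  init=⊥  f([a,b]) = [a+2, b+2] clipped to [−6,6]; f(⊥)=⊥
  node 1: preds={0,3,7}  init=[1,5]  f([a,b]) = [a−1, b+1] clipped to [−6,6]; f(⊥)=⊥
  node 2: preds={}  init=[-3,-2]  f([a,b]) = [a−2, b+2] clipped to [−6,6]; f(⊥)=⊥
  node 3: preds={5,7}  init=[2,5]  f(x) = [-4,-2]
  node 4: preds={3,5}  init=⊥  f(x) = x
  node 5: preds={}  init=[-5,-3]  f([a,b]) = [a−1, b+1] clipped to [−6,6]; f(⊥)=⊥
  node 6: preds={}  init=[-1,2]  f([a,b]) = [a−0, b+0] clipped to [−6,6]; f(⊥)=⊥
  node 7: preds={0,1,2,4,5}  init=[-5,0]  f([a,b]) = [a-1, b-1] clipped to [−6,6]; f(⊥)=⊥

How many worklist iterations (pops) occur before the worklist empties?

12

Iteration log — 12 steps:
  step 1. node 0  ⊔preds=[-1,5]  new=[1,6]  old=⊥  +wl: 
  step 2. node 1  ⊔preds=[-5,6]  new=[-6,6]  old=[1,5]  +wl: 0
  step 3. node 2  ⊔preds=⊥  new=[-3,-2]  stable
  step 4. node 3  ⊔preds=[-5,0]  new=[-4,5]  old=[2,5]  +wl: 1
  step 5. node 4  ⊔preds=[-5,5]  new=[-5,5]  old=⊥  +wl: 
  step 6. node 5  ⊔preds=⊥  new=[-5,-3]  stable
  step 7. node 6  ⊔preds=⊥  new=[-1,2]  stable
  step 8. node 7  ⊔preds=[-6,6]  new=[-6,5]  old=[-5,0]  +wl: 3
  step 9. node 0  ⊔preds=[-6,6]  new=[-4,6]  old=[1,6]  +wl: 7
  step 10. node 1  ⊔preds=[-6,6]  new=[-6,6]  stable
  step 11. node 3  ⊔preds=[-6,5]  new=[-4,5]  stable
  step 12. node 7  ⊔preds=[-6,6]  new=[-6,5]  stable

Least fixpoint reached:
  node 0: [-4,6]
  node 1: [-6,6]
  node 2: [-3,-2]
  node 3: [-4,5]
  node 4: [-5,5]
  node 5: [-5,-3]
  node 6: [-1,2]
  node 7: [-6,5]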